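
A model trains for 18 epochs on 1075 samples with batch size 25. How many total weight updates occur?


Iterations per epoch = 1075 / 25 = 43
Total updates = iterations_per_epoch * epochs
= 43 * 18
= 774

774


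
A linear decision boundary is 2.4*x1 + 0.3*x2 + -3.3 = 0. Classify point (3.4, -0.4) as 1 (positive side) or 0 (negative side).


Compute 2.4 * 3.4 + 0.3 * -0.4 + -3.3
= 8.16 + -0.12 + -3.3
= 4.74
Since 4.74 >= 0, the point is on the positive side.

1


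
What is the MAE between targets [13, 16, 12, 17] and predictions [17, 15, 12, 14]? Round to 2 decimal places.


Absolute errors: [4, 1, 0, 3]
Sum of absolute errors = 8
MAE = 8 / 4 = 2.00

2.00


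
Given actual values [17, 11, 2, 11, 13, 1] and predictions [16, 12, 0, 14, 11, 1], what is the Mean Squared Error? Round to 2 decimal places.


Differences: [1, -1, 2, -3, 2, 0]
Squared errors: [1, 1, 4, 9, 4, 0]
Sum of squared errors = 19
MSE = 19 / 6 = 3.17

3.17


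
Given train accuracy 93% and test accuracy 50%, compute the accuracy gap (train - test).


Gap = train_accuracy - test_accuracy
= 93 - 50
= 43%
This large gap strongly indicates overfitting.

43


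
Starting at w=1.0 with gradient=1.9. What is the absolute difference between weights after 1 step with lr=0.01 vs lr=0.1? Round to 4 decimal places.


With lr=0.01: w_new = 1.0 - 0.01 * 1.9 = 0.981
With lr=0.1: w_new = 1.0 - 0.1 * 1.9 = 0.81
Absolute difference = |0.981 - 0.81|
= 0.1710

0.1710


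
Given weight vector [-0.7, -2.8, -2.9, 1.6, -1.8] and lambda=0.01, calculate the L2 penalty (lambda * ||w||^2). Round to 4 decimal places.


Squaring each weight:
(-0.7)^2 = 0.49
(-2.8)^2 = 7.84
(-2.9)^2 = 8.41
1.6^2 = 2.56
(-1.8)^2 = 3.24
Sum of squares = 22.54
Penalty = 0.01 * 22.54 = 0.2254

0.2254


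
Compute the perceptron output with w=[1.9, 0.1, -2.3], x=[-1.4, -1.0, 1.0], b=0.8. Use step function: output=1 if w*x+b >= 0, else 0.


z = w . x + b
= 1.9*-1.4 + 0.1*-1.0 + -2.3*1.0 + 0.8
= -2.66 + -0.1 + -2.3 + 0.8
= -5.06 + 0.8
= -4.26
Since z = -4.26 < 0, output = 0

0


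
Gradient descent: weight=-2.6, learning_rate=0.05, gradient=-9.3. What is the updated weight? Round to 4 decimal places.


w_new = w_old - lr * gradient
= -2.6 - 0.05 * -9.3
= -2.6 - (-0.465)
= -2.1350

-2.1350


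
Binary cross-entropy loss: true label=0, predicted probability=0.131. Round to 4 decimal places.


For y=0: Loss = -log(1-p)
= -log(1 - 0.131)
= -log(0.869)
= -(-0.1404)
= 0.1404

0.1404


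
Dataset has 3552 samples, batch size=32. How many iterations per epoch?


Iterations per epoch = dataset_size / batch_size
= 3552 / 32
= 111

111


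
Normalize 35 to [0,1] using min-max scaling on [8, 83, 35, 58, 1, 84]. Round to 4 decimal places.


Min = 1, Max = 84
Range = 84 - 1 = 83
Scaled = (x - min) / (max - min)
= (35 - 1) / 83
= 34 / 83
= 0.4096

0.4096


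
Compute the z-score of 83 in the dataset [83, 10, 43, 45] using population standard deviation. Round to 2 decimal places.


Mean = (83 + 10 + 43 + 45) / 4 = 45.25
Variance = sum((x_i - mean)^2) / n = 668.1875
Std = sqrt(668.1875) = 25.8493
Z = (x - mean) / std
= (83 - 45.25) / 25.8493
= 37.75 / 25.8493
= 1.46

1.46


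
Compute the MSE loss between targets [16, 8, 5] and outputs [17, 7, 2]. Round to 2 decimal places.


Differences: [-1, 1, 3]
Squared errors: [1, 1, 9]
Sum of squared errors = 11
MSE = 11 / 3 = 3.67

3.67


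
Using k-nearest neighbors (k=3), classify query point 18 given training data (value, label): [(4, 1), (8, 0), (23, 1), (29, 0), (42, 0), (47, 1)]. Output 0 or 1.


Distances from query 18:
Point 23 (class 1): distance = 5
Point 8 (class 0): distance = 10
Point 29 (class 0): distance = 11
K=3 nearest neighbors: classes = [1, 0, 0]
Votes for class 1: 1 / 3
Majority vote => class 0

0


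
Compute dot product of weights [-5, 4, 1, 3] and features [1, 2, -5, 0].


Element-wise products:
-5 * 1 = -5
4 * 2 = 8
1 * -5 = -5
3 * 0 = 0
Sum = -5 + 8 + -5 + 0
= -2

-2


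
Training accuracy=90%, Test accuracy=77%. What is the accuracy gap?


Gap = train_accuracy - test_accuracy
= 90 - 77
= 13%
This gap suggests the model is overfitting.

13


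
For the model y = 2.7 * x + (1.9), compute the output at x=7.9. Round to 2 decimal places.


y = 2.7 * 7.9 + (1.9)
= 21.33 + (1.9)
= 23.23

23.23


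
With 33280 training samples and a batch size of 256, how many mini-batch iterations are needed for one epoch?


Iterations per epoch = dataset_size / batch_size
= 33280 / 256
= 130

130


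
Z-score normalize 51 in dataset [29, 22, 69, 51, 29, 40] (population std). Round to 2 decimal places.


Mean = (29 + 22 + 69 + 51 + 29 + 40) / 6 = 40.0
Variance = sum((x_i - mean)^2) / n = 254.6667
Std = sqrt(254.6667) = 15.9583
Z = (x - mean) / std
= (51 - 40.0) / 15.9583
= 11.0 / 15.9583
= 0.69

0.69


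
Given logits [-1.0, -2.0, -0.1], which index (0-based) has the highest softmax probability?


Softmax is a monotonic transformation, so it preserves the argmax.
We need to find the index of the maximum logit.
Index 0: -1.0
Index 1: -2.0
Index 2: -0.1
Maximum logit = -0.1 at index 2

2


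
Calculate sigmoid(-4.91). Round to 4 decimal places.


sigmoid(z) = 1 / (1 + exp(-z))
exp(-(-4.91)) = exp(4.91) = 135.6394
1 + 135.6394 = 136.6394
1 / 136.6394 = 0.0073

0.0073


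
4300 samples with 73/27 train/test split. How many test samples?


Train samples = 4300 * 73% = 3139
Test samples = 4300 - 3139
= 1161

1161


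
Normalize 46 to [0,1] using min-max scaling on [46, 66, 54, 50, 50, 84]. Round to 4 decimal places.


Min = 46, Max = 84
Range = 84 - 46 = 38
Scaled = (x - min) / (max - min)
= (46 - 46) / 38
= 0 / 38
= 0.0000

0.0000


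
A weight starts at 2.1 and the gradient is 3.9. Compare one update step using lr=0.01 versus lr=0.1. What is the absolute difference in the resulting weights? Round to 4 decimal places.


With lr=0.01: w_new = 2.1 - 0.01 * 3.9 = 2.061
With lr=0.1: w_new = 2.1 - 0.1 * 3.9 = 1.71
Absolute difference = |2.061 - 1.71|
= 0.3510

0.3510


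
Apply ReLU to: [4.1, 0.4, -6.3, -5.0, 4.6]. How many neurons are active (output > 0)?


ReLU(x) = max(0, x) for each element:
ReLU(4.1) = 4.1
ReLU(0.4) = 0.4
ReLU(-6.3) = 0
ReLU(-5.0) = 0
ReLU(4.6) = 4.6
Active neurons (>0): 3

3


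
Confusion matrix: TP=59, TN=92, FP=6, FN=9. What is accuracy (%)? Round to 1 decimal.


Accuracy = (TP + TN) / (TP + TN + FP + FN) * 100
= (59 + 92) / (59 + 92 + 6 + 9)
= 151 / 166
= 0.9096
= 91.0%

91.0


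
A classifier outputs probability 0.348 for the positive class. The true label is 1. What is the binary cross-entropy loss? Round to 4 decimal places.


For y=1: Loss = -log(p)
= -log(0.348)
= -(-1.0556)
= 1.0556

1.0556


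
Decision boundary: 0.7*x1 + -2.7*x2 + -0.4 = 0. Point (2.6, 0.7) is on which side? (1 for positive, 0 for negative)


Compute 0.7 * 2.6 + -2.7 * 0.7 + -0.4
= 1.82 + -1.89 + -0.4
= -0.47
Since -0.47 < 0, the point is on the negative side.

0


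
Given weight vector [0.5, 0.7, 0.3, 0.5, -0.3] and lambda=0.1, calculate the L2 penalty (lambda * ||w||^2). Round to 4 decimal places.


Squaring each weight:
0.5^2 = 0.25
0.7^2 = 0.49
0.3^2 = 0.09
0.5^2 = 0.25
(-0.3)^2 = 0.09
Sum of squares = 1.17
Penalty = 0.1 * 1.17 = 0.1170

0.1170


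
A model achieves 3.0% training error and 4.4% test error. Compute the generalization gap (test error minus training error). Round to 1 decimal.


Generalization gap = test_error - train_error
= 4.4 - 3.0
= 1.4%
A small gap suggests good generalization.

1.4


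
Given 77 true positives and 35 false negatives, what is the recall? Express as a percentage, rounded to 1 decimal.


Recall = TP / (TP + FN) * 100
= 77 / (77 + 35)
= 77 / 112
= 0.6875
= 68.8%

68.8


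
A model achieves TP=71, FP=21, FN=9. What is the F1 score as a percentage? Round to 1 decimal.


Precision = TP / (TP + FP) = 71 / 92 = 0.7717
Recall = TP / (TP + FN) = 71 / 80 = 0.8875
F1 = 2 * P * R / (P + R)
= 2 * 0.7717 * 0.8875 / (0.7717 + 0.8875)
= 1.3698 / 1.6592
= 0.8256
As percentage: 82.6%

82.6


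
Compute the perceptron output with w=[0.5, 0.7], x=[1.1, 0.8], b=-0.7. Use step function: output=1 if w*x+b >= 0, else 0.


z = w . x + b
= 0.5*1.1 + 0.7*0.8 + -0.7
= 0.55 + 0.56 + -0.7
= 1.11 + -0.7
= 0.41
Since z = 0.41 >= 0, output = 1

1


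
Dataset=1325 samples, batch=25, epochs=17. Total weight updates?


Iterations per epoch = 1325 / 25 = 53
Total updates = iterations_per_epoch * epochs
= 53 * 17
= 901

901


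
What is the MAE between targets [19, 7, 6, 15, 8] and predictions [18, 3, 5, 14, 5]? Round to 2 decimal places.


Absolute errors: [1, 4, 1, 1, 3]
Sum of absolute errors = 10
MAE = 10 / 5 = 2.00

2.00


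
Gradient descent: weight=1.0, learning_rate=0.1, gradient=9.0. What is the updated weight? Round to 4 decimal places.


w_new = w_old - lr * gradient
= 1.0 - 0.1 * 9.0
= 1.0 - (0.9)
= 0.1000

0.1000


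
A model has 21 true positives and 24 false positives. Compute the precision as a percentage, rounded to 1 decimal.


Precision = TP / (TP + FP) * 100
= 21 / (21 + 24)
= 21 / 45
= 0.4667
= 46.7%

46.7


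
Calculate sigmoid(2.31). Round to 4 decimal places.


sigmoid(z) = 1 / (1 + exp(-z))
exp(-(2.31)) = exp(-2.31) = 0.0993
1 + 0.0993 = 1.0993
1 / 1.0993 = 0.9097

0.9097


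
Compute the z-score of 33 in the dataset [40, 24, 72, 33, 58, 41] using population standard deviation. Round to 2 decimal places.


Mean = (40 + 24 + 72 + 33 + 58 + 41) / 6 = 44.6667
Variance = sum((x_i - mean)^2) / n = 253.8889
Std = sqrt(253.8889) = 15.9339
Z = (x - mean) / std
= (33 - 44.6667) / 15.9339
= -11.6667 / 15.9339
= -0.73

-0.73


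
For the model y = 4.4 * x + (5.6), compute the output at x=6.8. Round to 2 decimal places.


y = 4.4 * 6.8 + (5.6)
= 29.92 + (5.6)
= 35.52

35.52


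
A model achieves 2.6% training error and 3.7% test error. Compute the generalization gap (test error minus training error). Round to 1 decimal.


Generalization gap = test_error - train_error
= 3.7 - 2.6
= 1.1%
A small gap suggests good generalization.

1.1


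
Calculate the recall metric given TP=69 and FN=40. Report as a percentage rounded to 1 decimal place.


Recall = TP / (TP + FN) * 100
= 69 / (69 + 40)
= 69 / 109
= 0.633
= 63.3%

63.3


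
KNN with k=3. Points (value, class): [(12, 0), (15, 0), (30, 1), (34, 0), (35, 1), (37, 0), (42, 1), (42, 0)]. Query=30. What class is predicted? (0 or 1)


Distances from query 30:
Point 30 (class 1): distance = 0
Point 34 (class 0): distance = 4
Point 35 (class 1): distance = 5
K=3 nearest neighbors: classes = [1, 0, 1]
Votes for class 1: 2 / 3
Majority vote => class 1

1


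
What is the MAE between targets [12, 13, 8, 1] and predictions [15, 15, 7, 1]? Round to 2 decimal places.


Absolute errors: [3, 2, 1, 0]
Sum of absolute errors = 6
MAE = 6 / 4 = 1.50

1.50


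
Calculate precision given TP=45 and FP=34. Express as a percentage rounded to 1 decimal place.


Precision = TP / (TP + FP) * 100
= 45 / (45 + 34)
= 45 / 79
= 0.5696
= 57.0%

57.0


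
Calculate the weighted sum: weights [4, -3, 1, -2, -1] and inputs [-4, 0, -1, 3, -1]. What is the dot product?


Element-wise products:
4 * -4 = -16
-3 * 0 = 0
1 * -1 = -1
-2 * 3 = -6
-1 * -1 = 1
Sum = -16 + 0 + -1 + -6 + 1
= -22

-22


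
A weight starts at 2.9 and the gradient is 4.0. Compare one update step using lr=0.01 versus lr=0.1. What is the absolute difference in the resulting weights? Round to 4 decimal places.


With lr=0.01: w_new = 2.9 - 0.01 * 4.0 = 2.86
With lr=0.1: w_new = 2.9 - 0.1 * 4.0 = 2.5
Absolute difference = |2.86 - 2.5|
= 0.3600

0.3600


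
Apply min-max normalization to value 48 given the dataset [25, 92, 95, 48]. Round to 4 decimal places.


Min = 25, Max = 95
Range = 95 - 25 = 70
Scaled = (x - min) / (max - min)
= (48 - 25) / 70
= 23 / 70
= 0.3286

0.3286


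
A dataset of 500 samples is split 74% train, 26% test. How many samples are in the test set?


Train samples = 500 * 74% = 370
Test samples = 500 - 370
= 130

130


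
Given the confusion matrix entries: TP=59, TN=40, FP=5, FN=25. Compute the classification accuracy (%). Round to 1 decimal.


Accuracy = (TP + TN) / (TP + TN + FP + FN) * 100
= (59 + 40) / (59 + 40 + 5 + 25)
= 99 / 129
= 0.7674
= 76.7%

76.7


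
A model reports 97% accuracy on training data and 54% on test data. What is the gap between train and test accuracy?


Gap = train_accuracy - test_accuracy
= 97 - 54
= 43%
This large gap strongly indicates overfitting.

43


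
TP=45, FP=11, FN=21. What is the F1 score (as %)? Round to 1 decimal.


Precision = TP / (TP + FP) = 45 / 56 = 0.8036
Recall = TP / (TP + FN) = 45 / 66 = 0.6818
F1 = 2 * P * R / (P + R)
= 2 * 0.8036 * 0.6818 / (0.8036 + 0.6818)
= 1.0958 / 1.4854
= 0.7377
As percentage: 73.8%

73.8


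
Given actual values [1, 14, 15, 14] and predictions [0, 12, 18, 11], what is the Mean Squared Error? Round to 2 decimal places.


Differences: [1, 2, -3, 3]
Squared errors: [1, 4, 9, 9]
Sum of squared errors = 23
MSE = 23 / 4 = 5.75

5.75


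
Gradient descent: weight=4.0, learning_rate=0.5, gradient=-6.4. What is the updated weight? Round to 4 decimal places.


w_new = w_old - lr * gradient
= 4.0 - 0.5 * -6.4
= 4.0 - (-3.2)
= 7.2000

7.2000


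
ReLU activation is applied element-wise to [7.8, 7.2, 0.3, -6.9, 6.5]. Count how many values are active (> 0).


ReLU(x) = max(0, x) for each element:
ReLU(7.8) = 7.8
ReLU(7.2) = 7.2
ReLU(0.3) = 0.3
ReLU(-6.9) = 0
ReLU(6.5) = 6.5
Active neurons (>0): 4

4


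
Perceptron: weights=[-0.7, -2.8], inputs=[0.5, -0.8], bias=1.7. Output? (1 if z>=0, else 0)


z = w . x + b
= -0.7*0.5 + -2.8*-0.8 + 1.7
= -0.35 + 2.24 + 1.7
= 1.89 + 1.7
= 3.59
Since z = 3.59 >= 0, output = 1

1


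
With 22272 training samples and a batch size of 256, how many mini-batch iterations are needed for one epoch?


Iterations per epoch = dataset_size / batch_size
= 22272 / 256
= 87

87


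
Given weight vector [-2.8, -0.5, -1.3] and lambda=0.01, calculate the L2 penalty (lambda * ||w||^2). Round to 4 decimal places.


Squaring each weight:
(-2.8)^2 = 7.84
(-0.5)^2 = 0.25
(-1.3)^2 = 1.69
Sum of squares = 9.78
Penalty = 0.01 * 9.78 = 0.0978

0.0978


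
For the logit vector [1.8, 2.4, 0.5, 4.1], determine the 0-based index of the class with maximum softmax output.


Softmax is a monotonic transformation, so it preserves the argmax.
We need to find the index of the maximum logit.
Index 0: 1.8
Index 1: 2.4
Index 2: 0.5
Index 3: 4.1
Maximum logit = 4.1 at index 3

3


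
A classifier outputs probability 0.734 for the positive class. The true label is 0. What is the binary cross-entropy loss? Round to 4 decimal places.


For y=0: Loss = -log(1-p)
= -log(1 - 0.734)
= -log(0.266)
= -(-1.3243)
= 1.3243

1.3243


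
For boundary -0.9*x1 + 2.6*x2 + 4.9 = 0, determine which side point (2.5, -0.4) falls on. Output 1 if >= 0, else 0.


Compute -0.9 * 2.5 + 2.6 * -0.4 + 4.9
= -2.25 + -1.04 + 4.9
= 1.61
Since 1.61 >= 0, the point is on the positive side.

1


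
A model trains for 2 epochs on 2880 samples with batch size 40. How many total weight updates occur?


Iterations per epoch = 2880 / 40 = 72
Total updates = iterations_per_epoch * epochs
= 72 * 2
= 144

144


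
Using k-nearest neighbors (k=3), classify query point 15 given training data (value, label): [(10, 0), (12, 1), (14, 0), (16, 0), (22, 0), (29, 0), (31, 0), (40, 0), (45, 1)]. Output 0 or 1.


Distances from query 15:
Point 14 (class 0): distance = 1
Point 16 (class 0): distance = 1
Point 12 (class 1): distance = 3
K=3 nearest neighbors: classes = [0, 0, 1]
Votes for class 1: 1 / 3
Majority vote => class 0

0


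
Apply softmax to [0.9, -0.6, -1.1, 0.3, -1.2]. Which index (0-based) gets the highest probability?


Softmax is a monotonic transformation, so it preserves the argmax.
We need to find the index of the maximum logit.
Index 0: 0.9
Index 1: -0.6
Index 2: -1.1
Index 3: 0.3
Index 4: -1.2
Maximum logit = 0.9 at index 0

0


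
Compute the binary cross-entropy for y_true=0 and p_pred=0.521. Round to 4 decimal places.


For y=0: Loss = -log(1-p)
= -log(1 - 0.521)
= -log(0.479)
= -(-0.7361)
= 0.7361

0.7361


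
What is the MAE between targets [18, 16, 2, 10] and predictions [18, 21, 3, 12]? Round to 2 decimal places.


Absolute errors: [0, 5, 1, 2]
Sum of absolute errors = 8
MAE = 8 / 4 = 2.00

2.00


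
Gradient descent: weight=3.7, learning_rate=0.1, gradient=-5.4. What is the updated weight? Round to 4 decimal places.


w_new = w_old - lr * gradient
= 3.7 - 0.1 * -5.4
= 3.7 - (-0.54)
= 4.2400

4.2400


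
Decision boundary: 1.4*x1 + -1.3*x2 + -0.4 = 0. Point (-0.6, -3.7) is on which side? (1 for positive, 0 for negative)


Compute 1.4 * -0.6 + -1.3 * -3.7 + -0.4
= -0.84 + 4.81 + -0.4
= 3.57
Since 3.57 >= 0, the point is on the positive side.

1


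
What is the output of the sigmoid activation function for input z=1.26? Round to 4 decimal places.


sigmoid(z) = 1 / (1 + exp(-z))
exp(-(1.26)) = exp(-1.26) = 0.2837
1 + 0.2837 = 1.2837
1 / 1.2837 = 0.7790

0.7790


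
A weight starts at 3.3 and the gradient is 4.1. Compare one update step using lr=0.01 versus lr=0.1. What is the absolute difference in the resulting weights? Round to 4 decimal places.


With lr=0.01: w_new = 3.3 - 0.01 * 4.1 = 3.259
With lr=0.1: w_new = 3.3 - 0.1 * 4.1 = 2.89
Absolute difference = |3.259 - 2.89|
= 0.3690

0.3690


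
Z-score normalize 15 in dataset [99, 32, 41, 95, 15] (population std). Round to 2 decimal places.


Mean = (99 + 32 + 41 + 95 + 15) / 5 = 56.4
Variance = sum((x_i - mean)^2) / n = 1170.24
Std = sqrt(1170.24) = 34.2088
Z = (x - mean) / std
= (15 - 56.4) / 34.2088
= -41.4 / 34.2088
= -1.21

-1.21


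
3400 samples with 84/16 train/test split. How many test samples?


Train samples = 3400 * 84% = 2856
Test samples = 3400 - 2856
= 544

544


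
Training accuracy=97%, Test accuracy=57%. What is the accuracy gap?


Gap = train_accuracy - test_accuracy
= 97 - 57
= 40%
This large gap strongly indicates overfitting.

40


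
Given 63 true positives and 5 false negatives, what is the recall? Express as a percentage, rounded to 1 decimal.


Recall = TP / (TP + FN) * 100
= 63 / (63 + 5)
= 63 / 68
= 0.9265
= 92.6%

92.6


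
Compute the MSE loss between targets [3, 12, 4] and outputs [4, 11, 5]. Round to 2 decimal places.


Differences: [-1, 1, -1]
Squared errors: [1, 1, 1]
Sum of squared errors = 3
MSE = 3 / 3 = 1.00

1.00


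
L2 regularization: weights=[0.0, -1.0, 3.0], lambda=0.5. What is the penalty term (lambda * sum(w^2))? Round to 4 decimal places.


Squaring each weight:
0.0^2 = 0.0
(-1.0)^2 = 1.0
3.0^2 = 9.0
Sum of squares = 10.0
Penalty = 0.5 * 10.0 = 5.0000

5.0000


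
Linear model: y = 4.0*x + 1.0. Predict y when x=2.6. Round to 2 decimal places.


y = 4.0 * 2.6 + (1.0)
= 10.4 + (1.0)
= 11.40

11.40


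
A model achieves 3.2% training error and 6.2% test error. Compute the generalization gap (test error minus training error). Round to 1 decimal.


Generalization gap = test_error - train_error
= 6.2 - 3.2
= 3.0%
A moderate gap.

3.0


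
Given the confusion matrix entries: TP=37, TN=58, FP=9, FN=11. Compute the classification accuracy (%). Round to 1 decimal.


Accuracy = (TP + TN) / (TP + TN + FP + FN) * 100
= (37 + 58) / (37 + 58 + 9 + 11)
= 95 / 115
= 0.8261
= 82.6%

82.6


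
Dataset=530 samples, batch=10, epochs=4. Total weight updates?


Iterations per epoch = 530 / 10 = 53
Total updates = iterations_per_epoch * epochs
= 53 * 4
= 212

212


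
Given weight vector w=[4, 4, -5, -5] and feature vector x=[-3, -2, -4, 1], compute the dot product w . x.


Element-wise products:
4 * -3 = -12
4 * -2 = -8
-5 * -4 = 20
-5 * 1 = -5
Sum = -12 + -8 + 20 + -5
= -5

-5


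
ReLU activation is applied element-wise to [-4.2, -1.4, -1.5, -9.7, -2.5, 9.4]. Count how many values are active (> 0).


ReLU(x) = max(0, x) for each element:
ReLU(-4.2) = 0
ReLU(-1.4) = 0
ReLU(-1.5) = 0
ReLU(-9.7) = 0
ReLU(-2.5) = 0
ReLU(9.4) = 9.4
Active neurons (>0): 1

1


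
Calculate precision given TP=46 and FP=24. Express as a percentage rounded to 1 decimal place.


Precision = TP / (TP + FP) * 100
= 46 / (46 + 24)
= 46 / 70
= 0.6571
= 65.7%

65.7


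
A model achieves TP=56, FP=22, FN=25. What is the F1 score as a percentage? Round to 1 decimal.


Precision = TP / (TP + FP) = 56 / 78 = 0.7179
Recall = TP / (TP + FN) = 56 / 81 = 0.6914
F1 = 2 * P * R / (P + R)
= 2 * 0.7179 * 0.6914 / (0.7179 + 0.6914)
= 0.9927 / 1.4093
= 0.7044
As percentage: 70.4%

70.4


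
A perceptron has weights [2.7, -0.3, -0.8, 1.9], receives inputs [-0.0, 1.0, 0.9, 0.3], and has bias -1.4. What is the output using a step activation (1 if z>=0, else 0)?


z = w . x + b
= 2.7*-0.0 + -0.3*1.0 + -0.8*0.9 + 1.9*0.3 + -1.4
= -0.0 + -0.3 + -0.72 + 0.57 + -1.4
= -0.45 + -1.4
= -1.85
Since z = -1.85 < 0, output = 0

0


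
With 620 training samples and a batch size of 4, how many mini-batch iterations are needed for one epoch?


Iterations per epoch = dataset_size / batch_size
= 620 / 4
= 155

155


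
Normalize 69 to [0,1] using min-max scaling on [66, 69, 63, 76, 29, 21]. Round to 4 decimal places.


Min = 21, Max = 76
Range = 76 - 21 = 55
Scaled = (x - min) / (max - min)
= (69 - 21) / 55
= 48 / 55
= 0.8727

0.8727


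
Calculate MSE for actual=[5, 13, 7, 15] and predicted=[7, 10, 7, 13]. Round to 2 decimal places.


Differences: [-2, 3, 0, 2]
Squared errors: [4, 9, 0, 4]
Sum of squared errors = 17
MSE = 17 / 4 = 4.25

4.25


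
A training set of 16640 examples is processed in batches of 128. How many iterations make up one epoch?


Iterations per epoch = dataset_size / batch_size
= 16640 / 128
= 130

130


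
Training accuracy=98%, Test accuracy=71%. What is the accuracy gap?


Gap = train_accuracy - test_accuracy
= 98 - 71
= 27%
This large gap strongly indicates overfitting.

27


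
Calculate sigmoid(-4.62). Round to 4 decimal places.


sigmoid(z) = 1 / (1 + exp(-z))
exp(-(-4.62)) = exp(4.62) = 101.494
1 + 101.494 = 102.494
1 / 102.494 = 0.0098

0.0098


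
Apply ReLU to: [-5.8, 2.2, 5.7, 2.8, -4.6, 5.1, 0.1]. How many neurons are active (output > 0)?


ReLU(x) = max(0, x) for each element:
ReLU(-5.8) = 0
ReLU(2.2) = 2.2
ReLU(5.7) = 5.7
ReLU(2.8) = 2.8
ReLU(-4.6) = 0
ReLU(5.1) = 5.1
ReLU(0.1) = 0.1
Active neurons (>0): 5

5


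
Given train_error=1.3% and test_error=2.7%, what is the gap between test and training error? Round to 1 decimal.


Generalization gap = test_error - train_error
= 2.7 - 1.3
= 1.4%
A small gap suggests good generalization.

1.4


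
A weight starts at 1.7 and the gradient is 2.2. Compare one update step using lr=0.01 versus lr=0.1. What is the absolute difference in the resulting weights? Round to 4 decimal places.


With lr=0.01: w_new = 1.7 - 0.01 * 2.2 = 1.678
With lr=0.1: w_new = 1.7 - 0.1 * 2.2 = 1.48
Absolute difference = |1.678 - 1.48|
= 0.1980

0.1980


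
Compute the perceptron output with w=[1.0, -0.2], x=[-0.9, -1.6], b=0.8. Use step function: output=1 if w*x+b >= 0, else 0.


z = w . x + b
= 1.0*-0.9 + -0.2*-1.6 + 0.8
= -0.9 + 0.32 + 0.8
= -0.58 + 0.8
= 0.22
Since z = 0.22 >= 0, output = 1

1


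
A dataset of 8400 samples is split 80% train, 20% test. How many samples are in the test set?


Train samples = 8400 * 80% = 6720
Test samples = 8400 - 6720
= 1680

1680


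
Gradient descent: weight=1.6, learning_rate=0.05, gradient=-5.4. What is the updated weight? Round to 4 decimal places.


w_new = w_old - lr * gradient
= 1.6 - 0.05 * -5.4
= 1.6 - (-0.27)
= 1.8700

1.8700


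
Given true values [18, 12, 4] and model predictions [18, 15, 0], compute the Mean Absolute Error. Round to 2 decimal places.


Absolute errors: [0, 3, 4]
Sum of absolute errors = 7
MAE = 7 / 3 = 2.33

2.33


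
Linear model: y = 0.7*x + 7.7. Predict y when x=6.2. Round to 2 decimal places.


y = 0.7 * 6.2 + (7.7)
= 4.34 + (7.7)
= 12.04

12.04


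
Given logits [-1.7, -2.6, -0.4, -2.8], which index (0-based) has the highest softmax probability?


Softmax is a monotonic transformation, so it preserves the argmax.
We need to find the index of the maximum logit.
Index 0: -1.7
Index 1: -2.6
Index 2: -0.4
Index 3: -2.8
Maximum logit = -0.4 at index 2

2


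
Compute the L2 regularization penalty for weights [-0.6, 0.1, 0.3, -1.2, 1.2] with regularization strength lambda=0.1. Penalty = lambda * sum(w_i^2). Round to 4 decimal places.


Squaring each weight:
(-0.6)^2 = 0.36
0.1^2 = 0.01
0.3^2 = 0.09
(-1.2)^2 = 1.44
1.2^2 = 1.44
Sum of squares = 3.34
Penalty = 0.1 * 3.34 = 0.3340

0.3340


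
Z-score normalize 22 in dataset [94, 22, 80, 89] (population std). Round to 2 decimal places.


Mean = (94 + 22 + 80 + 89) / 4 = 71.25
Variance = sum((x_i - mean)^2) / n = 833.6875
Std = sqrt(833.6875) = 28.8736
Z = (x - mean) / std
= (22 - 71.25) / 28.8736
= -49.25 / 28.8736
= -1.71

-1.71


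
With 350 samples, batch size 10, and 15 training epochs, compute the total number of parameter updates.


Iterations per epoch = 350 / 10 = 35
Total updates = iterations_per_epoch * epochs
= 35 * 15
= 525

525


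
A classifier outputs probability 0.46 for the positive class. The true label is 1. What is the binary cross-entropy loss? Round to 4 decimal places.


For y=1: Loss = -log(p)
= -log(0.46)
= -(-0.7765)
= 0.7765

0.7765


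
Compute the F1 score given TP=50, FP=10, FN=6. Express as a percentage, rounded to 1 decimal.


Precision = TP / (TP + FP) = 50 / 60 = 0.8333
Recall = TP / (TP + FN) = 50 / 56 = 0.8929
F1 = 2 * P * R / (P + R)
= 2 * 0.8333 * 0.8929 / (0.8333 + 0.8929)
= 1.4881 / 1.7262
= 0.8621
As percentage: 86.2%

86.2


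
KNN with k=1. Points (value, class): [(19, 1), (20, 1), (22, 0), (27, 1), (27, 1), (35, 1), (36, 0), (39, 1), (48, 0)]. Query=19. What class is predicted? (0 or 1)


Distances from query 19:
Point 19 (class 1): distance = 0
K=1 nearest neighbors: classes = [1]
Votes for class 1: 1 / 1
Majority vote => class 1

1


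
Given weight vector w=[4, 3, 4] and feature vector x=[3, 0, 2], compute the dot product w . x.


Element-wise products:
4 * 3 = 12
3 * 0 = 0
4 * 2 = 8
Sum = 12 + 0 + 8
= 20

20


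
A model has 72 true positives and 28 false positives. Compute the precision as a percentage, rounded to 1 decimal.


Precision = TP / (TP + FP) * 100
= 72 / (72 + 28)
= 72 / 100
= 0.72
= 72.0%

72.0


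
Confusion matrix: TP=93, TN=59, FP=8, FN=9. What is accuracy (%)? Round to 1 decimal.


Accuracy = (TP + TN) / (TP + TN + FP + FN) * 100
= (93 + 59) / (93 + 59 + 8 + 9)
= 152 / 169
= 0.8994
= 89.9%

89.9


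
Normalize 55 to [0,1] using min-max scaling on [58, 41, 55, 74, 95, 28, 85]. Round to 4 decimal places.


Min = 28, Max = 95
Range = 95 - 28 = 67
Scaled = (x - min) / (max - min)
= (55 - 28) / 67
= 27 / 67
= 0.4030

0.4030


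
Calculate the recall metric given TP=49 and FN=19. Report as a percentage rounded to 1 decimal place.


Recall = TP / (TP + FN) * 100
= 49 / (49 + 19)
= 49 / 68
= 0.7206
= 72.1%

72.1


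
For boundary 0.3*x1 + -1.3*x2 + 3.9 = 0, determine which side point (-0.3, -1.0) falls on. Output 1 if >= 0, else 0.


Compute 0.3 * -0.3 + -1.3 * -1.0 + 3.9
= -0.09 + 1.3 + 3.9
= 5.11
Since 5.11 >= 0, the point is on the positive side.

1


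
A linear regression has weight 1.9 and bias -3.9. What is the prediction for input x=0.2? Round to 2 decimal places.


y = 1.9 * 0.2 + (-3.9)
= 0.38 + (-3.9)
= -3.52

-3.52


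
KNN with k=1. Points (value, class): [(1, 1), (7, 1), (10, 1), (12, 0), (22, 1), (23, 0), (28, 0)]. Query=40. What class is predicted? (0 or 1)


Distances from query 40:
Point 28 (class 0): distance = 12
K=1 nearest neighbors: classes = [0]
Votes for class 1: 0 / 1
Majority vote => class 0

0


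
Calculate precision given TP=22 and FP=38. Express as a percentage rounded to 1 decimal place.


Precision = TP / (TP + FP) * 100
= 22 / (22 + 38)
= 22 / 60
= 0.3667
= 36.7%

36.7


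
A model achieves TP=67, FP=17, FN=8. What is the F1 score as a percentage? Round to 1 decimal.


Precision = TP / (TP + FP) = 67 / 84 = 0.7976
Recall = TP / (TP + FN) = 67 / 75 = 0.8933
F1 = 2 * P * R / (P + R)
= 2 * 0.7976 * 0.8933 / (0.7976 + 0.8933)
= 1.4251 / 1.691
= 0.8428
As percentage: 84.3%

84.3


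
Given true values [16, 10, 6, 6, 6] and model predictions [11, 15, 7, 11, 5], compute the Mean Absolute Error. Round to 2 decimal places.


Absolute errors: [5, 5, 1, 5, 1]
Sum of absolute errors = 17
MAE = 17 / 5 = 3.40

3.40


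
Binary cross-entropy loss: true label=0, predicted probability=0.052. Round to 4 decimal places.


For y=0: Loss = -log(1-p)
= -log(1 - 0.052)
= -log(0.948)
= -(-0.0534)
= 0.0534

0.0534


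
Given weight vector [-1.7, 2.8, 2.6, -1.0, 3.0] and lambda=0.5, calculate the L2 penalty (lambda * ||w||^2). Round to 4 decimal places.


Squaring each weight:
(-1.7)^2 = 2.89
2.8^2 = 7.84
2.6^2 = 6.76
(-1.0)^2 = 1.0
3.0^2 = 9.0
Sum of squares = 27.49
Penalty = 0.5 * 27.49 = 13.7450

13.7450


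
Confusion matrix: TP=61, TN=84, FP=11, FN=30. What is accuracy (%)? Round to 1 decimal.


Accuracy = (TP + TN) / (TP + TN + FP + FN) * 100
= (61 + 84) / (61 + 84 + 11 + 30)
= 145 / 186
= 0.7796
= 78.0%

78.0


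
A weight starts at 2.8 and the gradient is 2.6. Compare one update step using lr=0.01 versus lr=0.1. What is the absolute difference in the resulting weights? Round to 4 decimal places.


With lr=0.01: w_new = 2.8 - 0.01 * 2.6 = 2.774
With lr=0.1: w_new = 2.8 - 0.1 * 2.6 = 2.54
Absolute difference = |2.774 - 2.54|
= 0.2340

0.2340


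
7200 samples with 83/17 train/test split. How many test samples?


Train samples = 7200 * 83% = 5976
Test samples = 7200 - 5976
= 1224

1224


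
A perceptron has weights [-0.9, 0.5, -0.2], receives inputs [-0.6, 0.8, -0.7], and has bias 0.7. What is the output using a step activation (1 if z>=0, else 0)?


z = w . x + b
= -0.9*-0.6 + 0.5*0.8 + -0.2*-0.7 + 0.7
= 0.54 + 0.4 + 0.14 + 0.7
= 1.08 + 0.7
= 1.78
Since z = 1.78 >= 0, output = 1

1


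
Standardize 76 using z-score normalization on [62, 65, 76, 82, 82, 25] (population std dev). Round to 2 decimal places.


Mean = (62 + 65 + 76 + 82 + 82 + 25) / 6 = 65.3333
Variance = sum((x_i - mean)^2) / n = 384.5556
Std = sqrt(384.5556) = 19.6101
Z = (x - mean) / std
= (76 - 65.3333) / 19.6101
= 10.6667 / 19.6101
= 0.54

0.54


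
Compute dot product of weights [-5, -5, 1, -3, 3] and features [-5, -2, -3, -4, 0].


Element-wise products:
-5 * -5 = 25
-5 * -2 = 10
1 * -3 = -3
-3 * -4 = 12
3 * 0 = 0
Sum = 25 + 10 + -3 + 12 + 0
= 44

44


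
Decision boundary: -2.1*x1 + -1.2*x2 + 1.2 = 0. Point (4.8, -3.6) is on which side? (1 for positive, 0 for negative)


Compute -2.1 * 4.8 + -1.2 * -3.6 + 1.2
= -10.08 + 4.32 + 1.2
= -4.56
Since -4.56 < 0, the point is on the negative side.

0


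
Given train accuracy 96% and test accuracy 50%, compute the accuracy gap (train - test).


Gap = train_accuracy - test_accuracy
= 96 - 50
= 46%
This large gap strongly indicates overfitting.

46


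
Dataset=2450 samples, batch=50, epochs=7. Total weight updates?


Iterations per epoch = 2450 / 50 = 49
Total updates = iterations_per_epoch * epochs
= 49 * 7
= 343

343


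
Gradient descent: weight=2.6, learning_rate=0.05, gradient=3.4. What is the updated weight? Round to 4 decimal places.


w_new = w_old - lr * gradient
= 2.6 - 0.05 * 3.4
= 2.6 - (0.17)
= 2.4300

2.4300


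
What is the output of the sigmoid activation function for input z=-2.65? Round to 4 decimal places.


sigmoid(z) = 1 / (1 + exp(-z))
exp(-(-2.65)) = exp(2.65) = 14.154
1 + 14.154 = 15.154
1 / 15.154 = 0.0660

0.0660


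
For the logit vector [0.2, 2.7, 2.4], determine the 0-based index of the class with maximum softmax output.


Softmax is a monotonic transformation, so it preserves the argmax.
We need to find the index of the maximum logit.
Index 0: 0.2
Index 1: 2.7
Index 2: 2.4
Maximum logit = 2.7 at index 1

1


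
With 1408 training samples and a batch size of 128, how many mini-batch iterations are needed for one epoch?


Iterations per epoch = dataset_size / batch_size
= 1408 / 128
= 11

11


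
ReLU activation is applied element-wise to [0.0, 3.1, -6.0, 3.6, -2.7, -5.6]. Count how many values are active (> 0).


ReLU(x) = max(0, x) for each element:
ReLU(0.0) = 0
ReLU(3.1) = 3.1
ReLU(-6.0) = 0
ReLU(3.6) = 3.6
ReLU(-2.7) = 0
ReLU(-5.6) = 0
Active neurons (>0): 2

2


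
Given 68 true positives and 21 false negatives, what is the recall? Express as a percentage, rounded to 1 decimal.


Recall = TP / (TP + FN) * 100
= 68 / (68 + 21)
= 68 / 89
= 0.764
= 76.4%

76.4


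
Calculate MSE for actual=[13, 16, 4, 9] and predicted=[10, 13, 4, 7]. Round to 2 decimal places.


Differences: [3, 3, 0, 2]
Squared errors: [9, 9, 0, 4]
Sum of squared errors = 22
MSE = 22 / 4 = 5.50

5.50


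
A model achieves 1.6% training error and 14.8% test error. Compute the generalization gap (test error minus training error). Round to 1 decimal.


Generalization gap = test_error - train_error
= 14.8 - 1.6
= 13.2%
A large gap suggests overfitting.

13.2


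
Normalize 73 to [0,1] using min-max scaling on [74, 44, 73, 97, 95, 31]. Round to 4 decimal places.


Min = 31, Max = 97
Range = 97 - 31 = 66
Scaled = (x - min) / (max - min)
= (73 - 31) / 66
= 42 / 66
= 0.6364

0.6364


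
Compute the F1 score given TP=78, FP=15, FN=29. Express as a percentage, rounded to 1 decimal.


Precision = TP / (TP + FP) = 78 / 93 = 0.8387
Recall = TP / (TP + FN) = 78 / 107 = 0.729
F1 = 2 * P * R / (P + R)
= 2 * 0.8387 * 0.729 / (0.8387 + 0.729)
= 1.2228 / 1.5677
= 0.78
As percentage: 78.0%

78.0


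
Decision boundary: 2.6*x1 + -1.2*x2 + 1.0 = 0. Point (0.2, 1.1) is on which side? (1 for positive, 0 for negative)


Compute 2.6 * 0.2 + -1.2 * 1.1 + 1.0
= 0.52 + -1.32 + 1.0
= 0.2
Since 0.2 >= 0, the point is on the positive side.

1


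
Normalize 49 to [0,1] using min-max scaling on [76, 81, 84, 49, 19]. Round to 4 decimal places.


Min = 19, Max = 84
Range = 84 - 19 = 65
Scaled = (x - min) / (max - min)
= (49 - 19) / 65
= 30 / 65
= 0.4615

0.4615


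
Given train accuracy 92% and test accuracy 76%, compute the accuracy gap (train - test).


Gap = train_accuracy - test_accuracy
= 92 - 76
= 16%
This gap suggests the model is overfitting.

16


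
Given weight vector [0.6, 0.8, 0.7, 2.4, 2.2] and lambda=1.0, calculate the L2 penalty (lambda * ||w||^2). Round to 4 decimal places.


Squaring each weight:
0.6^2 = 0.36
0.8^2 = 0.64
0.7^2 = 0.49
2.4^2 = 5.76
2.2^2 = 4.84
Sum of squares = 12.09
Penalty = 1.0 * 12.09 = 12.0900

12.0900


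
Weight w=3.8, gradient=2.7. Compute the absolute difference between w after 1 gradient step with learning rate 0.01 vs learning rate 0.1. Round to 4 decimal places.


With lr=0.01: w_new = 3.8 - 0.01 * 2.7 = 3.773
With lr=0.1: w_new = 3.8 - 0.1 * 2.7 = 3.53
Absolute difference = |3.773 - 3.53|
= 0.2430

0.2430


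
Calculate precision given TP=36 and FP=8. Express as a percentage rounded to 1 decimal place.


Precision = TP / (TP + FP) * 100
= 36 / (36 + 8)
= 36 / 44
= 0.8182
= 81.8%

81.8


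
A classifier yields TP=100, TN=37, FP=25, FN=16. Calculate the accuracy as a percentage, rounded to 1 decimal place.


Accuracy = (TP + TN) / (TP + TN + FP + FN) * 100
= (100 + 37) / (100 + 37 + 25 + 16)
= 137 / 178
= 0.7697
= 77.0%

77.0


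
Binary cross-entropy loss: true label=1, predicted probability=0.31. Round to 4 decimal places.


For y=1: Loss = -log(p)
= -log(0.31)
= -(-1.1712)
= 1.1712

1.1712


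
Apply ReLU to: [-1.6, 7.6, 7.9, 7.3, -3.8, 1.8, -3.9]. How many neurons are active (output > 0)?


ReLU(x) = max(0, x) for each element:
ReLU(-1.6) = 0
ReLU(7.6) = 7.6
ReLU(7.9) = 7.9
ReLU(7.3) = 7.3
ReLU(-3.8) = 0
ReLU(1.8) = 1.8
ReLU(-3.9) = 0
Active neurons (>0): 4

4


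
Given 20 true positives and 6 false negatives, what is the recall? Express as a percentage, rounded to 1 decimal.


Recall = TP / (TP + FN) * 100
= 20 / (20 + 6)
= 20 / 26
= 0.7692
= 76.9%

76.9


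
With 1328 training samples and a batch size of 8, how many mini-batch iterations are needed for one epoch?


Iterations per epoch = dataset_size / batch_size
= 1328 / 8
= 166

166


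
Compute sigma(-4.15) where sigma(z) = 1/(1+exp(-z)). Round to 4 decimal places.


sigmoid(z) = 1 / (1 + exp(-z))
exp(-(-4.15)) = exp(4.15) = 63.434
1 + 63.434 = 64.434
1 / 64.434 = 0.0155

0.0155


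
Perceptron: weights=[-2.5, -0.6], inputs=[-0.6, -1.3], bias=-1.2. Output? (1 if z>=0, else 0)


z = w . x + b
= -2.5*-0.6 + -0.6*-1.3 + -1.2
= 1.5 + 0.78 + -1.2
= 2.28 + -1.2
= 1.08
Since z = 1.08 >= 0, output = 1

1


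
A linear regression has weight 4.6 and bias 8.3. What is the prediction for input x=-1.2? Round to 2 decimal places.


y = 4.6 * -1.2 + (8.3)
= -5.52 + (8.3)
= 2.78

2.78


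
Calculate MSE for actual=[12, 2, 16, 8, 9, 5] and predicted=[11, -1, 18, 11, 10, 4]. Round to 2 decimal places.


Differences: [1, 3, -2, -3, -1, 1]
Squared errors: [1, 9, 4, 9, 1, 1]
Sum of squared errors = 25
MSE = 25 / 6 = 4.17

4.17


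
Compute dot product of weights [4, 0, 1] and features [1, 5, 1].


Element-wise products:
4 * 1 = 4
0 * 5 = 0
1 * 1 = 1
Sum = 4 + 0 + 1
= 5

5


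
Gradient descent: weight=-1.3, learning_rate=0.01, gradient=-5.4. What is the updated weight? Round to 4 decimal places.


w_new = w_old - lr * gradient
= -1.3 - 0.01 * -5.4
= -1.3 - (-0.054)
= -1.2460

-1.2460


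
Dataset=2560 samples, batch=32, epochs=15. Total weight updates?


Iterations per epoch = 2560 / 32 = 80
Total updates = iterations_per_epoch * epochs
= 80 * 15
= 1200

1200


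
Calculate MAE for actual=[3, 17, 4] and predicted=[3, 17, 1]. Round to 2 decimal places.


Absolute errors: [0, 0, 3]
Sum of absolute errors = 3
MAE = 3 / 3 = 1.00

1.00


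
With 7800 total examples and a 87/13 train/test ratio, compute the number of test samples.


Train samples = 7800 * 87% = 6786
Test samples = 7800 - 6786
= 1014

1014


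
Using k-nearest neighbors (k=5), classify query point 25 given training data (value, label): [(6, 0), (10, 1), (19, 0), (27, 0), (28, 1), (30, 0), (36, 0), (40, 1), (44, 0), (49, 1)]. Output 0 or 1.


Distances from query 25:
Point 27 (class 0): distance = 2
Point 28 (class 1): distance = 3
Point 30 (class 0): distance = 5
Point 19 (class 0): distance = 6
Point 36 (class 0): distance = 11
K=5 nearest neighbors: classes = [0, 1, 0, 0, 0]
Votes for class 1: 1 / 5
Majority vote => class 0

0


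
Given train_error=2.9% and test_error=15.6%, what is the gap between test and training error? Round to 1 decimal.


Generalization gap = test_error - train_error
= 15.6 - 2.9
= 12.7%
A large gap suggests overfitting.

12.7


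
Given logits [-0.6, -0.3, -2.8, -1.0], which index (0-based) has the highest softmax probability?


Softmax is a monotonic transformation, so it preserves the argmax.
We need to find the index of the maximum logit.
Index 0: -0.6
Index 1: -0.3
Index 2: -2.8
Index 3: -1.0
Maximum logit = -0.3 at index 1

1


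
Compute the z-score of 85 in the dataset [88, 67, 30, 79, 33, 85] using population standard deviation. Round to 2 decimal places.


Mean = (88 + 67 + 30 + 79 + 33 + 85) / 6 = 63.6667
Variance = sum((x_i - mean)^2) / n = 561.2222
Std = sqrt(561.2222) = 23.6901
Z = (x - mean) / std
= (85 - 63.6667) / 23.6901
= 21.3333 / 23.6901
= 0.90

0.90


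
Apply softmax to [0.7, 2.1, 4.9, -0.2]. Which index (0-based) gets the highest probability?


Softmax is a monotonic transformation, so it preserves the argmax.
We need to find the index of the maximum logit.
Index 0: 0.7
Index 1: 2.1
Index 2: 4.9
Index 3: -0.2
Maximum logit = 4.9 at index 2

2
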